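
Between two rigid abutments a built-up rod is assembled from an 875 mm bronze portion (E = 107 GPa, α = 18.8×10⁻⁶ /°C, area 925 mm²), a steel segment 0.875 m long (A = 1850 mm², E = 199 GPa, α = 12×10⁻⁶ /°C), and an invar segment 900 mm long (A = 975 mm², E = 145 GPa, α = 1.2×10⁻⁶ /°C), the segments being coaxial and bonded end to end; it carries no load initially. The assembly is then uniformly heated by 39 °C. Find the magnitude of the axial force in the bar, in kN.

Free thermal expansion of the whole bar: Σ αᵢΔT Lᵢ = 18.8×10⁻⁶×39×875 + 12×10⁻⁶×39×875 + 1.2×10⁻⁶×39×900 = 1.093 mm.
Since the ends are fixed, an axial force P builds up, equal in every segment, with P · Σ Lᵢ/(AᵢEᵢ) = δ_free.
The series flexibility is Σ Lᵢ/(AᵢEᵢ) = 875/(925×107×10³) + 875/(1850×199×10³) + 900/(975×145×10³) = 1.758×10⁻⁵ mm/N.
So P = 1.093 / 1.758×10⁻⁵ = 62.17 kN, compressive.

P ≈ 62.2 kN (compressive)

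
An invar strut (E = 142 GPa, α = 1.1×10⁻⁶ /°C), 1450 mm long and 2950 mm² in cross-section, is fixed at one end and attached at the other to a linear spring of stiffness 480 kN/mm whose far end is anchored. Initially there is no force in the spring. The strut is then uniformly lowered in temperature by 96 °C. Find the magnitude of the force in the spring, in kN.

P ≈ 27.6 kN

The unrestrained thermal change is αΔT L = 1.1×10⁻⁶ × 96 × 1450 = 0.1531 mm.
Let P be the tensile force in the spring. The strut extends elastically by PL/(AE) and the spring stretches by P/k; together these equal δ_free.
So P = δ_free / [L/(AE) + 1/k] = 0.1531 / [ 1450/(2950×142×10³) + 1/(480×10³) ].
P = 0.1531 / 5.545×10⁻⁶ = 27620 N.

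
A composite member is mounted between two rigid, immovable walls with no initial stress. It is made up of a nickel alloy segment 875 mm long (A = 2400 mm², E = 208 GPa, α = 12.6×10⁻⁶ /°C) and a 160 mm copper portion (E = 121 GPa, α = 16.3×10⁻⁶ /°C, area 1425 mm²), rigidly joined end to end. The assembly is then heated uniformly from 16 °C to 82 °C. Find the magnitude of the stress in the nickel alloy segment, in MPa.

σ ≈ 140 MPa (compressive)

If the supports were absent, the total length change would be Σ αᵢΔT Lᵢ = 12.6×10⁻⁶×66×875 + 16.3×10⁻⁶×66×160 = 0.8998 mm.
Since the ends are fixed, an axial force P builds up, equal in every segment, with P · Σ Lᵢ/(AᵢEᵢ) = δ_free.
The series flexibility is Σ Lᵢ/(AᵢEᵢ) = 875/(2400×208×10³) + 160/(1425×121×10³) = 2.681×10⁻⁶ mm/N.
P = 0.8998 / 2.681×10⁻⁶ = 335600 N = 335.6 kN, compressive.
σ_{nickel alloy} = P / A = 335600 / 2400 = 139.9 MPa.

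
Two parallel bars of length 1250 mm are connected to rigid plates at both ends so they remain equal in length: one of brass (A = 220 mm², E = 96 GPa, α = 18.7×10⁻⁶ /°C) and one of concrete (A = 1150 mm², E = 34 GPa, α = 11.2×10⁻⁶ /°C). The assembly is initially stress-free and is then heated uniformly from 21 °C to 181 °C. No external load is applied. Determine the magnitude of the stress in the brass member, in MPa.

Equilibrium of a rigid end plate with no external load gives equal and opposite internal forces ±P in the two members. Since α_{brass} > α_{concrete}, heating drives the brass into compression and the concrete into tension.
Compatibility of the two members (thermal + elastic change equal): (α₁ − α₂)ΔT = P·[1/(A₁E₁) + 1/(A₂E₂)].
|α₁ − α₂|·ΔT = 7.5×10⁻⁶ × 160 = 0.0012.
1/(A₁E₁) + 1/(A₂E₂) = 1/(220×96×10³) + 1/(1150×34×10³) = 7.292×10⁻⁸ N⁻¹.
So P = 0.0012 / 7.292×10⁻⁸ = 16.46 kN.
σ_{brass} = P/A₁ = 16460/220 = 74.8 MPa, compressive.

σ ≈ 74.8 MPa (compressive)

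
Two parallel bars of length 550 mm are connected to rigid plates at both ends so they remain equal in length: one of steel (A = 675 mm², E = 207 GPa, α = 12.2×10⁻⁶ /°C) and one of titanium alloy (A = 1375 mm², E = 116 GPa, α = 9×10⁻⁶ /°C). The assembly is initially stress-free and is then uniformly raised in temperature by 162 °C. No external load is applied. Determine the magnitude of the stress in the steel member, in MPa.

σ ≈ 57.2 MPa (compressive)

Equilibrium of a rigid end plate with no external load gives equal and opposite internal forces ±P in the two members. Since α_{steel} > α_{titanium alloy}, heating drives the steel into compression and the titanium alloy into tension.
Equating the net (thermal + elastic) strains gives |α₁ − α₂|·ΔT = P·[1/(A₁E₁) + 1/(A₂E₂)].
|α₁ − α₂|·ΔT = 3.2×10⁻⁶ × 162 = 0.0005184.
1/(A₁E₁) + 1/(A₂E₂) = 1/(675×207×10³) + 1/(1375×116×10³) = 1.343×10⁻⁸ N⁻¹.
So P = 0.0005184 / 1.343×10⁻⁸ = 38.61 kN.
σ_{steel} = P/A₁ = 38610/675 = 57.2 MPa, compressive.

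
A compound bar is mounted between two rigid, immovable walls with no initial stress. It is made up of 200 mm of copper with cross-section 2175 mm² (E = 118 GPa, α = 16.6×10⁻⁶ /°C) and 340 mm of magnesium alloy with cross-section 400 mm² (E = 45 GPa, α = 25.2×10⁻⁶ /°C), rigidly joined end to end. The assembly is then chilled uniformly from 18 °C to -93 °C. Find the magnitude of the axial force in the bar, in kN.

P ≈ 67.1 kN (tensile)

Free thermal contraction of the whole bar: Σ αᵢΔT Lᵢ = 16.6×10⁻⁶×111×200 + 25.2×10⁻⁶×111×340 = 1.32 mm.
The walls prevent any net length change, so an axial force P (same in every segment) develops. Compatibility: P · Σ Lᵢ/(AᵢEᵢ) = δ_free.
Σ Lᵢ/(AᵢEᵢ) = 200/(2175×118×10³) + 340/(400×45×10³) = 1.967×10⁻⁵ mm/N.
P = 1.32 / 1.967×10⁻⁵ = 67090 N = 67.09 kN, tensile.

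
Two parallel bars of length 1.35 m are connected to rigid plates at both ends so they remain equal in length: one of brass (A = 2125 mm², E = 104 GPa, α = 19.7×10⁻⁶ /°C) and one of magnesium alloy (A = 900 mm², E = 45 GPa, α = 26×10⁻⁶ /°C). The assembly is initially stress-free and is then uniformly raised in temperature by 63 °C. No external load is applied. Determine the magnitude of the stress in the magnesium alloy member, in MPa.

σ ≈ 15.1 MPa (compressive)

The magnesium alloy has the larger α, so on heating it would change length more than the brass if both were free. The rigid plates force a common final length, so the magnesium alloy is put into compression and the brass into tension, with equal and opposite forces P (no external load).
Setting the final lengths equal and cancelling L: (α₁ − α₂)ΔT = P/(A₁E₁) + P/(A₂E₂).
|α₁ − α₂|·ΔT = 6.3×10⁻⁶ × 63 = 0.0003969.
1/(A₁E₁) + 1/(A₂E₂) = 1/(2125×104×10³) + 1/(900×45×10³) = 2.922×10⁻⁸ N⁻¹.
P = 0.0003969 / 2.922×10⁻⁸ = 13580 N = 13.58 kN.
σ_{magnesium alloy} = P/A₂ = 13580/900 = 15.09 MPa, compressive.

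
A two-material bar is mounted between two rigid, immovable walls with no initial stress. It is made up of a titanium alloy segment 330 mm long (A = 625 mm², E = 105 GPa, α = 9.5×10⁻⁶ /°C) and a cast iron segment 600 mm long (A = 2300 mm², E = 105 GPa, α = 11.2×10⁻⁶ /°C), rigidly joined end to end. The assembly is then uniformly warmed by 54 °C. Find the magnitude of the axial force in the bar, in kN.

If the supports were absent, the total length change would be Σ αᵢΔT Lᵢ = 9.5×10⁻⁶×54×330 + 11.2×10⁻⁶×54×600 = 0.5322 mm.
The walls prevent any net length change, so an axial force P (same in every segment) develops. Compatibility: P · Σ Lᵢ/(AᵢEᵢ) = δ_free.
The series flexibility is Σ Lᵢ/(AᵢEᵢ) = 330/(625×105×10³) + 600/(2300×105×10³) = 7.513×10⁻⁶ mm/N.
P = 0.5322 / 7.513×10⁻⁶ = 70830 N = 70.83 kN, compressive.

P ≈ 70.8 kN (compressive)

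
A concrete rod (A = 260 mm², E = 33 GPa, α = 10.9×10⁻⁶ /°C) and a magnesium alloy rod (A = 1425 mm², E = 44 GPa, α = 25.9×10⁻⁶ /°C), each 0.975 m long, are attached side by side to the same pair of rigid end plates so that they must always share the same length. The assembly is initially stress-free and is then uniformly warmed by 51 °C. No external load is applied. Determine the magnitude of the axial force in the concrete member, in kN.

P ≈ 5.77 kN (tensile in the concrete)

Both members must finish at the same length. With the larger α, the magnesium alloy tends to over-expand; the plates restrain it, putting the magnesium alloy in compression and the concrete in tension. With no external load the two internal forces are equal and opposite, magnitude P.
Setting the final lengths equal and cancelling L: (α₁ − α₂)ΔT = P/(A₁E₁) + P/(A₂E₂).
|α₁ − α₂|·ΔT = 15×10⁻⁶ × 51 = 0.000765.
1/(A₁E₁) + 1/(A₂E₂) = 1/(260×33×10³) + 1/(1425×44×10³) = 1.325×10⁻⁷ N⁻¹.
P = 0.000765 / 1.325×10⁻⁷ = 5774 N = 5.774 kN.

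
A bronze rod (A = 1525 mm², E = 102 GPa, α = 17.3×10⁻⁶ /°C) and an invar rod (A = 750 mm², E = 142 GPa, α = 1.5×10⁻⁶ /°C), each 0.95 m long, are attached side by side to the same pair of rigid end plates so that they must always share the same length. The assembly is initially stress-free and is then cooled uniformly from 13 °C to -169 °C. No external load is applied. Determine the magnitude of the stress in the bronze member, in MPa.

σ ≈ 119 MPa (tensile)

The bronze has the larger α, so on cooling it would change length more than the invar if both were free. The rigid plates force a common final length, so the bronze is put into tension and the invar into compression, with equal and opposite forces P (no external load).
Equating the net (thermal + elastic) strains gives |α₁ − α₂|·ΔT = P·[1/(A₁E₁) + 1/(A₂E₂)].
|α₁ − α₂|·ΔT = 15.8×10⁻⁶ × 182 = 0.002876.
1/(A₁E₁) + 1/(A₂E₂) = 1/(1525×102×10³) + 1/(750×142×10³) = 1.582×10⁻⁸ N⁻¹.
So P = 0.002876 / 1.582×10⁻⁸ = 181.8 kN.
σ_{bronze} = P/A₁ = 181800/1525 = 119.2 MPa, tensile.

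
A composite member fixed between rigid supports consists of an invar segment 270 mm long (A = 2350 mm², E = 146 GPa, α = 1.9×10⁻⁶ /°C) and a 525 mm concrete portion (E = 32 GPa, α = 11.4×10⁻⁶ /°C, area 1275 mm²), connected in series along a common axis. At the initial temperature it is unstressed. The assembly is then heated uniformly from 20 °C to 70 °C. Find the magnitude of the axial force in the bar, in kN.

P ≈ 23.8 kN (compressive)

With the walls removed the bar would change length by δ_free = Σ αᵢΔT Lᵢ = 1.9×10⁻⁶×50×270 + 11.4×10⁻⁶×50×525 = 0.3249 mm.
The rigid supports impose zero overall length change; the single axial force P common to all segments must satisfy P Σ Lᵢ/(AᵢEᵢ) = δ_free.
Σ Lᵢ/(AᵢEᵢ) = 270/(2350×146×10³) + 525/(1275×32×10³) = 1.365×10⁻⁵ mm/N.
P = 0.3249 / 1.365×10⁻⁵ = 23790 N = 23.79 kN, compressive.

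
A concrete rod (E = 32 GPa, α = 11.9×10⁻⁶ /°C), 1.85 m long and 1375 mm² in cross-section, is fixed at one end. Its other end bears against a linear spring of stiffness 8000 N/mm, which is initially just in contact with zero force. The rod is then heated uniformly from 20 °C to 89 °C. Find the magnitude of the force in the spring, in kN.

P ≈ 9.09 kN

If the spring were absent the rod would lengthen by αΔT L = 11.9×10⁻⁶ × 69 × 1850 = 1.519 mm.
Let P be the compressive force at the spring. The rod shortens elastically by PL/(AE) and the spring compresses by P/k; together these equal δ_free.
P [ L/(AE) + 1/k ] = δ_free → P [ 1850/(1375×32×10³) + 1/(8000) ] = 1.519.
P = 1.519 / 0.000167 = 9094 N.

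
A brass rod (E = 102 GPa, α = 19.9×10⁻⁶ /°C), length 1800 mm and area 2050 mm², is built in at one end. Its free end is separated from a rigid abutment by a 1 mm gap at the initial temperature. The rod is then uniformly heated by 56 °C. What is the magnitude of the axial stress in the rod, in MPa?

Unrestrained expansion: δ_free = αΔT L = 19.9×10⁻⁶ × 56 × 1800 = 2.006 mm.
This exceeds the 1 mm gap, so the wall pushes back. The portion of expansion that must be recovered elastically is δ_free − gap = 2.006 − 1 = 1.006 mm.
That suppressed elongation corresponds to σ = E·Δ/L = 102×10³ × 1.006/1800 = 57 MPa.

σ ≈ 57 MPa (compressive)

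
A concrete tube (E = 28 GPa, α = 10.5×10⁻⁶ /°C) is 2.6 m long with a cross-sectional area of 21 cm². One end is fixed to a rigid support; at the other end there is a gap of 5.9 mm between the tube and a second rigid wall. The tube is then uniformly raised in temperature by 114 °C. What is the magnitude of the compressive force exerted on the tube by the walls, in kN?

If the wall were absent the tube would grow by αΔT L = 10.5×10⁻⁶ × 114 × 2600 = 3.112 mm.
Since δ_free = 3.11 mm is less than the 5.9 mm gap, the tube never touches the wall. No axial force develops.

P ≈ 0 kN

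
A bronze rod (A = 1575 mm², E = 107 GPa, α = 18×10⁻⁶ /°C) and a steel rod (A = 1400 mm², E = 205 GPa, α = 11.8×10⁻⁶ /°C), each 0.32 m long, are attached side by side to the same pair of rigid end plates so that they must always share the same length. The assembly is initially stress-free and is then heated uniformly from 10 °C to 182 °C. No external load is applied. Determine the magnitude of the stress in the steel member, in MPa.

The bronze has the larger α, so on heating it would change length more than the steel if both were free. The rigid plates force a common final length, so the bronze is put into compression and the steel into tension, with equal and opposite forces P (no external load).
Setting the final lengths equal and cancelling L: (α₁ − α₂)ΔT = P/(A₁E₁) + P/(A₂E₂).
|α₁ − α₂|·ΔT = 6.2×10⁻⁶ × 172 = 0.001066.
1/(A₁E₁) + 1/(A₂E₂) = 1/(1575×107×10³) + 1/(1400×205×10³) = 9.418×10⁻⁹ N⁻¹.
So P = 0.001066 / 9.418×10⁻⁹ = 113.2 kN.
σ_{steel} = P/A₂ = 113200/1400 = 80.88 MPa, tensile.

σ ≈ 80.9 MPa (tensile)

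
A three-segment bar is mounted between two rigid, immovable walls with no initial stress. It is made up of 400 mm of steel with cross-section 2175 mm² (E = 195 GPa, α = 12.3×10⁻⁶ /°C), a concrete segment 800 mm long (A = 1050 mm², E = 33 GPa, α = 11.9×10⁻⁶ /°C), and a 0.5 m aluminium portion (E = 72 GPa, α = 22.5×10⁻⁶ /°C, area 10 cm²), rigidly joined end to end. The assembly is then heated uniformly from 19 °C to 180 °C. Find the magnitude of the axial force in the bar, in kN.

P ≈ 134 kN (compressive)

With the walls removed the bar would change length by δ_free = Σ αᵢΔT Lᵢ = 12.3×10⁻⁶×161×400 + 11.9×10⁻⁶×161×800 + 22.5×10⁻⁶×161×500 = 4.136 mm.
The rigid supports impose zero overall length change; the single axial force P common to all segments must satisfy P Σ Lᵢ/(AᵢEᵢ) = δ_free.
The series flexibility is Σ Lᵢ/(AᵢEᵢ) = 400/(2175×195×10³) + 800/(1050×33×10³) + 500/(1000×72×10³) = 3.098×10⁻⁵ mm/N.
Hence P = δ_free / Σ(L/AE) = 4.136/3.098×10⁻⁵ = 133.5 kN (compressive).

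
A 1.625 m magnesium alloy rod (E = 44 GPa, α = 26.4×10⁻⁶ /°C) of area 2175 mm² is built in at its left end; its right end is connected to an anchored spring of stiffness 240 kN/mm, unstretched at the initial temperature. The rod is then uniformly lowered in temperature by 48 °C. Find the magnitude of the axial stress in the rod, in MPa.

Free thermal contraction: δ_free = αΔT L = 26.4×10⁻⁶ × 48 × 1625 = 2.059 mm.
Let P be the tensile force in the spring. The rod extends elastically by PL/(AE) and the spring stretches by P/k; together these equal δ_free.
So P = δ_free / [L/(AE) + 1/k] = 2.059 / [ 1625/(2175×44×10³) + 1/(240×10³) ].
P = 2.059 / 2.115×10⁻⁵ = 97380 N.
σ = P/A = 97380/2175 = 44.77 MPa.

σ ≈ 44.8 MPa (tensile)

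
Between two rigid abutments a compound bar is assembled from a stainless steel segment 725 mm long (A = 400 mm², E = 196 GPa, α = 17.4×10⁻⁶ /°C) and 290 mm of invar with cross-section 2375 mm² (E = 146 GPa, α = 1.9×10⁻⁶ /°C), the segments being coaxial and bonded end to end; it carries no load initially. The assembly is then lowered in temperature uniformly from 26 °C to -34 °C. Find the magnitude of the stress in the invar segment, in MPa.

If the supports were absent, the total length change would be Σ αᵢΔT Lᵢ = 17.4×10⁻⁶×60×725 + 1.9×10⁻⁶×60×290 = 0.79 mm.
The walls prevent any net length change, so an axial force P (same in every segment) develops. Compatibility: P · Σ Lᵢ/(AᵢEᵢ) = δ_free.
Σ Lᵢ/(AᵢEᵢ) = 725/(400×196×10³) + 290/(2375×146×10³) = 1.008×10⁻⁵ mm/N.
P = 0.79 / 1.008×10⁻⁵ = 78340 N = 78.34 kN, tensile.
σ_{invar} = P / A = 78340 / 2375 = 32.99 MPa.

σ ≈ 33 MPa (tensile)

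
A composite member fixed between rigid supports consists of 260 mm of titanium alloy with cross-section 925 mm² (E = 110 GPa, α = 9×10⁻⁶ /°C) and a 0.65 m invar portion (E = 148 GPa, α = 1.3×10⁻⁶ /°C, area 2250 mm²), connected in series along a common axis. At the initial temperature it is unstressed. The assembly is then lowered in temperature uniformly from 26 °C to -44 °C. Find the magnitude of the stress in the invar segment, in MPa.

With the walls removed the bar would change length by δ_free = Σ αᵢΔT Lᵢ = 9×10⁻⁶×70×260 + 1.3×10⁻⁶×70×650 = 0.223 mm.
The walls prevent any net length change, so an axial force P (same in every segment) develops. Compatibility: P · Σ Lᵢ/(AᵢEᵢ) = δ_free.
Σ Lᵢ/(AᵢEᵢ) = 260/(925×110×10³) + 650/(2250×148×10³) = 4.507×10⁻⁶ mm/N.
P = 0.223 / 4.507×10⁻⁶ = 49460 N = 49.46 kN, tensile.
σ_{invar} = P / A = 49460 / 2250 = 21.98 MPa.

σ ≈ 22 MPa (tensile)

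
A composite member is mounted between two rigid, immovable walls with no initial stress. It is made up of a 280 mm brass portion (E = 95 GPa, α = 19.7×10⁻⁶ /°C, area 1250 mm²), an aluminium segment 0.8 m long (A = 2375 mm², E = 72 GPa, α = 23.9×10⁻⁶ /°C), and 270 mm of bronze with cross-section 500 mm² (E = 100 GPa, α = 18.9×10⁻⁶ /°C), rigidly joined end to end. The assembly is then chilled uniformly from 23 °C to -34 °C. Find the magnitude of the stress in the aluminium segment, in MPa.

σ ≈ 57.4 MPa (tensile)

With the walls removed the bar would change length by δ_free = Σ αᵢΔT Lᵢ = 19.7×10⁻⁶×57×280 + 23.9×10⁻⁶×57×800 + 18.9×10⁻⁶×57×270 = 1.695 mm.
Since the ends are fixed, an axial force P builds up, equal in every segment, with P · Σ Lᵢ/(AᵢEᵢ) = δ_free.
The series flexibility is Σ Lᵢ/(AᵢEᵢ) = 280/(1250×95×10³) + 800/(2375×72×10³) + 270/(500×100×10³) = 1.244×10⁻⁵ mm/N.
Hence P = δ_free / Σ(L/AE) = 1.695/1.244×10⁻⁵ = 136.3 kN (tensile).
σ_{aluminium} = P / A = 136300 / 2375 = 57.39 MPa.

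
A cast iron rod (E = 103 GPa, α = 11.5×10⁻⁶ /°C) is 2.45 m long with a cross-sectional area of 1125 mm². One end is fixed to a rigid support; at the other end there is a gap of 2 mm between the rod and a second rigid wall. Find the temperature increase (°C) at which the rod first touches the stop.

ΔT ≈ 71 °C

Contact occurs when the free expansion equals the gap: αΔT L = 2 mm.
ΔT = 2 / (11.5×10⁻⁶ × 2450) = 70.98 °C.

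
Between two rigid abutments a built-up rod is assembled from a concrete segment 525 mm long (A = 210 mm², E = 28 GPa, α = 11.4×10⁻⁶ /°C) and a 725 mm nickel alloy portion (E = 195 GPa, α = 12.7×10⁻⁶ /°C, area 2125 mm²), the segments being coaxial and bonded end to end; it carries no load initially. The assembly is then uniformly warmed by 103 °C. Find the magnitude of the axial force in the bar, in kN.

P ≈ 17.2 kN (compressive)

Free thermal expansion of the whole bar: Σ αᵢΔT Lᵢ = 11.4×10⁻⁶×103×525 + 12.7×10⁻⁶×103×725 = 1.565 mm.
Since the ends are fixed, an axial force P builds up, equal in every segment, with P · Σ Lᵢ/(AᵢEᵢ) = δ_free.
The series flexibility is Σ Lᵢ/(AᵢEᵢ) = 525/(210×28×10³) + 725/(2125×195×10³) = 9.104×10⁻⁵ mm/N.
So P = 1.565 / 9.104×10⁻⁵ = 17.19 kN, compressive.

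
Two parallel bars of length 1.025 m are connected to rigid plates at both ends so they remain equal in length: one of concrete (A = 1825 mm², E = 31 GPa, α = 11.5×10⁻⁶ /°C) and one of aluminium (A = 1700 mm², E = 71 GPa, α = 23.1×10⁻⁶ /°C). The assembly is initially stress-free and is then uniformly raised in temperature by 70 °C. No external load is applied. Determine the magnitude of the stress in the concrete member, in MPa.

σ ≈ 17.1 MPa (tensile)

Equilibrium of a rigid end plate with no external load gives equal and opposite internal forces ±P in the two members. Since α_{aluminium} > α_{concrete}, heating drives the aluminium into compression and the concrete into tension.
Equating the net (thermal + elastic) strains gives |α₁ − α₂|·ΔT = P·[1/(A₁E₁) + 1/(A₂E₂)].
|α₁ − α₂|·ΔT = 11.6×10⁻⁶ × 70 = 0.000812.
1/(A₁E₁) + 1/(A₂E₂) = 1/(1825×31×10³) + 1/(1700×71×10³) = 2.596×10⁻⁸ N⁻¹.
P = 0.000812 / 2.596×10⁻⁸ = 31280 N = 31.28 kN.
σ_{concrete} = P/A₁ = 31280/1825 = 17.14 MPa, tensile.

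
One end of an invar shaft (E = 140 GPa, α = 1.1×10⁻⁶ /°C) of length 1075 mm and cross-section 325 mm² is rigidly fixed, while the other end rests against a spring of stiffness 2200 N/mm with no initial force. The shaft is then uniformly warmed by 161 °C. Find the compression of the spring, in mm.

Free thermal expansion: δ_free = αΔT L = 1.1×10⁻⁶ × 161 × 1075 = 0.1904 mm.
With a force P in the spring, the elastic change of the shaft is PL/(AE) and that of the spring is P/k; compatibility requires their sum to equal δ_free.
So P = δ_free / [L/(AE) + 1/k] = 0.1904 / [ 1075/(325×140×10³) + 1/(2200) ].
P = 0.1904 / 0.0004782 = 398.1 N.
Spring compression = P/k = 398.1/(2200) = 0.181 mm.

δ ≈ 0.181 mm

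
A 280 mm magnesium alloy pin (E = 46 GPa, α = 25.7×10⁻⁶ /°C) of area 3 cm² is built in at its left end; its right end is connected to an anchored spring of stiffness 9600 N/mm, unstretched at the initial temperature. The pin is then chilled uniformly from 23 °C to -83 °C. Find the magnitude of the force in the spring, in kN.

P ≈ 6.13 kN

If the spring were absent the pin would shorten by αΔT L = 25.7×10⁻⁶ × 106 × 280 = 0.7628 mm.
With a force P in the spring, the elastic change of the pin is PL/(AE) and that of the spring is P/k; compatibility requires their sum to equal δ_free.
P [ L/(AE) + 1/k ] = δ_free → P [ 280/(300×46×10³) + 1/(9600) ] = 0.7628.
P = 0.7628 / 0.0001245 = 6129 N.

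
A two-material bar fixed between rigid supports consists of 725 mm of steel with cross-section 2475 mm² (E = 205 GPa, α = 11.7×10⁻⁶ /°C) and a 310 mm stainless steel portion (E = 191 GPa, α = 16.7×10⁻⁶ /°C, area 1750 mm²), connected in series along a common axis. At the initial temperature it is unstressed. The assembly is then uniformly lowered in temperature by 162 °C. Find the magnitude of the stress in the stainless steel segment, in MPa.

σ ≈ 537 MPa (tensile)

If the supports were absent, the total length change would be Σ αᵢΔT Lᵢ = 11.7×10⁻⁶×162×725 + 16.7×10⁻⁶×162×310 = 2.213 mm.
The walls prevent any net length change, so an axial force P (same in every segment) develops. Compatibility: P · Σ Lᵢ/(AᵢEᵢ) = δ_free.
The series flexibility is Σ Lᵢ/(AᵢEᵢ) = 725/(2475×205×10³) + 310/(1750×191×10³) = 2.356×10⁻⁶ mm/N.
So P = 2.213 / 2.356×10⁻⁶ = 939.1 kN, tensile.
σ_{stainless steel} = P / A = 939100 / 1750 = 536.6 MPa.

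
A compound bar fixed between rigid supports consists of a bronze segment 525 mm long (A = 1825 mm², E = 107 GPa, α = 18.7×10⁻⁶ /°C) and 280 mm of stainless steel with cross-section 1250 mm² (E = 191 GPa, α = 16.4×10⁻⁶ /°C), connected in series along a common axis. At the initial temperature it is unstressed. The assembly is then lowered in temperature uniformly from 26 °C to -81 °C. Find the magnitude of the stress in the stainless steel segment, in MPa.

With the walls removed the bar would change length by δ_free = Σ αᵢΔT Lᵢ = 18.7×10⁻⁶×107×525 + 16.4×10⁻⁶×107×280 = 1.542 mm.
Since the ends are fixed, an axial force P builds up, equal in every segment, with P · Σ Lᵢ/(AᵢEᵢ) = δ_free.
The series flexibility is Σ Lᵢ/(AᵢEᵢ) = 525/(1825×107×10³) + 280/(1250×191×10³) = 3.861×10⁻⁶ mm/N.
So P = 1.542 / 3.861×10⁻⁶ = 399.3 kN, tensile.
σ_{stainless steel} = P / A = 399300 / 1250 = 319.4 MPa.

σ ≈ 319 MPa (tensile)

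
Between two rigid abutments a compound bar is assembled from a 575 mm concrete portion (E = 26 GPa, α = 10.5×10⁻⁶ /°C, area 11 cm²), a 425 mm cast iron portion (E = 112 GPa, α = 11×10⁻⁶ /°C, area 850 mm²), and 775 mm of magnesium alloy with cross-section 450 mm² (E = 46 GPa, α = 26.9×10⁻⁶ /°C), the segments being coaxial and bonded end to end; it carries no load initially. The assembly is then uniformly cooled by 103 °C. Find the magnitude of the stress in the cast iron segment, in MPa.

σ ≈ 61.7 MPa (tensile)

If the supports were absent, the total length change would be Σ αᵢΔT Lᵢ = 10.5×10⁻⁶×103×575 + 11×10⁻⁶×103×425 + 26.9×10⁻⁶×103×775 = 3.251 mm.
The walls prevent any net length change, so an axial force P (same in every segment) develops. Compatibility: P · Σ Lᵢ/(AᵢEᵢ) = δ_free.
Σ Lᵢ/(AᵢEᵢ) = 575/(1100×26×10³) + 425/(850×112×10³) + 775/(450×46×10³) = 6.201×10⁻⁵ mm/N.
P = 3.251 / 6.201×10⁻⁵ = 52420 N = 52.42 kN, tensile.
σ_{cast iron} = P / A = 52420 / 850 = 61.67 MPa.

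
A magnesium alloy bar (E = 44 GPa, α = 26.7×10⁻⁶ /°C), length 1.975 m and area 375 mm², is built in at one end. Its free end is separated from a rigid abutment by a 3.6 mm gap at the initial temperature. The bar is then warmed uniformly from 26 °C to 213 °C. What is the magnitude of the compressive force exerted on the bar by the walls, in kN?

Free thermal elongation = αΔT L = 26.7×10⁻⁶ × 187 × 1975 = 9.861 mm.
The gap closes (δ_free > 3.6 mm) and the wall then resists a further 9.861 − 3.6 = 6.261 mm of expansion.
That suppressed elongation corresponds to σ = E·Δ/L = 44×10³ × 6.261/1975 = 139.5 MPa.
P = σA = 139.5 × 375 = 52.31 kN.

P ≈ 52.3 kN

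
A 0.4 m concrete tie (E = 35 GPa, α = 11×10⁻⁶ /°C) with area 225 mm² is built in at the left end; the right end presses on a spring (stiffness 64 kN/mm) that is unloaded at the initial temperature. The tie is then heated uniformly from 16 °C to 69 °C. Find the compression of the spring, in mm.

The unrestrained thermal change is αΔT L = 11×10⁻⁶ × 53 × 400 = 0.2332 mm.
Let P be the compressive force at the spring. The tie shortens elastically by PL/(AE) and the spring compresses by P/k; together these equal δ_free.
So P = δ_free / [L/(AE) + 1/k] = 0.2332 / [ 400/(225×35×10³) + 1/(64×10³) ].
P = 0.2332 / 6.642×10⁻⁵ = 3511 N.
Spring compression = P/k = 3511/(64×10³) = 0.05486 mm.

δ ≈ 0.0549 mm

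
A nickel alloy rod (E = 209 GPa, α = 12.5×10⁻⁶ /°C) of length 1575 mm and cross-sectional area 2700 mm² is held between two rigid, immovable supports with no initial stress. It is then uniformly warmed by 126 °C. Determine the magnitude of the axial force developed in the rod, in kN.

P ≈ 889 kN (compressive)

Full restraint means ε = 0, so the stress is σ = EαΔT = 209×10³ × 12.5×10⁻⁶ × 126 = 329.2 MPa.
P = AEαΔT = 2700 × 209×10³ × 12.5×10⁻⁶ × 126 = 888.8 kN (compressive).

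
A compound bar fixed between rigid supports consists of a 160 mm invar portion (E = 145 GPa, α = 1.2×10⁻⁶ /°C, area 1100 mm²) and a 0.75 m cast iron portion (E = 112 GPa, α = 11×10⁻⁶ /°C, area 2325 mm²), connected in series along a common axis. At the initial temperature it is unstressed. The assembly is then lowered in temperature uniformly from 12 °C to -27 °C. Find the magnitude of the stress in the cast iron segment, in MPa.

Free thermal contraction of the whole bar: Σ αᵢΔT Lᵢ = 1.2×10⁻⁶×39×160 + 11×10⁻⁶×39×750 = 0.3292 mm.
The rigid supports impose zero overall length change; the single axial force P common to all segments must satisfy P Σ Lᵢ/(AᵢEᵢ) = δ_free.
Σ Lᵢ/(AᵢEᵢ) = 160/(1100×145×10³) + 750/(2325×112×10³) = 3.883×10⁻⁶ mm/N.
So P = 0.3292 / 3.883×10⁻⁶ = 84.78 kN, tensile.
σ_{cast iron} = P / A = 84780 / 2325 = 36.47 MPa.

σ ≈ 36.5 MPa (tensile)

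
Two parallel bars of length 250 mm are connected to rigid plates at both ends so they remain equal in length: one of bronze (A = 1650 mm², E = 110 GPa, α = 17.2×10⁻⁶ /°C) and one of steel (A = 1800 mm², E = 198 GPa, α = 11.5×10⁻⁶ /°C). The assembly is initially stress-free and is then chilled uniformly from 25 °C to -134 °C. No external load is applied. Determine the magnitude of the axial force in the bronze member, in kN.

P ≈ 109 kN (tensile in the bronze)

Equilibrium of a rigid end plate with no external load gives equal and opposite internal forces ±P in the two members. Since α_{bronze} > α_{steel}, cooling drives the bronze into tension and the steel into compression.
Equating the net (thermal + elastic) strains gives |α₁ − α₂|·ΔT = P·[1/(A₁E₁) + 1/(A₂E₂)].
|α₁ − α₂|·ΔT = 5.7×10⁻⁶ × 159 = 0.0009063.
1/(A₁E₁) + 1/(A₂E₂) = 1/(1650×110×10³) + 1/(1800×198×10³) = 8.315×10⁻⁹ N⁻¹.
P = 0.0009063 / 8.315×10⁻⁹ = 109000 N = 109 kN.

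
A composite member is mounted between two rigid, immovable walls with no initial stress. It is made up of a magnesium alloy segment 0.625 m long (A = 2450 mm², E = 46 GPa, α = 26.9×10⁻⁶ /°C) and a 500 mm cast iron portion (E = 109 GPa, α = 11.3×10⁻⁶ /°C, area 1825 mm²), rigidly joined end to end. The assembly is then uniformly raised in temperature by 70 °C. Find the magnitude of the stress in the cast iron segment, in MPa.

Free thermal expansion of the whole bar: Σ αᵢΔT Lᵢ = 26.9×10⁻⁶×70×625 + 11.3×10⁻⁶×70×500 = 1.572 mm.
The rigid supports impose zero overall length change; the single axial force P common to all segments must satisfy P Σ Lᵢ/(AᵢEᵢ) = δ_free.
Σ Lᵢ/(AᵢEᵢ) = 625/(2450×46×10³) + 500/(1825×109×10³) = 8.059×10⁻⁶ mm/N.
P = 1.572 / 8.059×10⁻⁶ = 195100 N = 195.1 kN, compressive.
σ_{cast iron} = P / A = 195100 / 1825 = 106.9 MPa.

σ ≈ 107 MPa (compressive)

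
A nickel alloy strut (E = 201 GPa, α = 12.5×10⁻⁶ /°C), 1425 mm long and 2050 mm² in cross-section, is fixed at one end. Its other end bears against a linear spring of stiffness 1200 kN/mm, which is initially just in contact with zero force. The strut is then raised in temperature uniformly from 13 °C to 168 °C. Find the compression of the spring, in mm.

δ ≈ 0.536 mm

The unrestrained thermal change is αΔT L = 12.5×10⁻⁶ × 155 × 1425 = 2.761 mm.
Let P be the compressive force at the spring. The strut shortens elastically by PL/(AE) and the spring compresses by P/k; together these equal δ_free.
P [ L/(AE) + 1/k ] = δ_free → P [ 1425/(2050×201×10³) + 1/(1200×10³) ] = 2.761.
P = 2.761 / 4.292×10⁻⁶ = 643300 N.
Spring compression = P/k = 643300/(1200×10³) = 0.5361 mm.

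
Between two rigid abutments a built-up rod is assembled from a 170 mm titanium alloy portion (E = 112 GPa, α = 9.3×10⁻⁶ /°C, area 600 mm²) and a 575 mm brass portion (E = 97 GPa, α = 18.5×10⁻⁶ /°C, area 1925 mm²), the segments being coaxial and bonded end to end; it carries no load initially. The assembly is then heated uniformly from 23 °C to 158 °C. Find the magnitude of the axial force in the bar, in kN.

Free thermal expansion of the whole bar: Σ αᵢΔT Lᵢ = 9.3×10⁻⁶×135×170 + 18.5×10⁻⁶×135×575 = 1.649 mm.
The walls prevent any net length change, so an axial force P (same in every segment) develops. Compatibility: P · Σ Lᵢ/(AᵢEᵢ) = δ_free.
The series flexibility is Σ Lᵢ/(AᵢEᵢ) = 170/(600×112×10³) + 575/(1925×97×10³) = 5.609×10⁻⁶ mm/N.
Hence P = δ_free / Σ(L/AE) = 1.649/5.609×10⁻⁶ = 294.1 kN (compressive).

P ≈ 294 kN (compressive)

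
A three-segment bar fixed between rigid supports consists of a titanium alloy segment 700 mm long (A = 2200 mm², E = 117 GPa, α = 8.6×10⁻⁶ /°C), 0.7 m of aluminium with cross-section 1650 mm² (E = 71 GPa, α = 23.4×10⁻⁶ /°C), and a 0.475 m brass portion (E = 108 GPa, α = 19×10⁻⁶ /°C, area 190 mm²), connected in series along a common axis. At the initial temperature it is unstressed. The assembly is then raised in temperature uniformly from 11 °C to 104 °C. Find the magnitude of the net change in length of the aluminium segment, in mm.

|ΔL| ≈ 0.975 mm

With the walls removed the bar would change length by δ_free = Σ αᵢΔT Lᵢ = 8.6×10⁻⁶×93×700 + 23.4×10⁻⁶×93×700 + 19×10⁻⁶×93×475 = 2.923 mm.
Since the ends are fixed, an axial force P builds up, equal in every segment, with P · Σ Lᵢ/(AᵢEᵢ) = δ_free.
The series flexibility is Σ Lᵢ/(AᵢEᵢ) = 700/(2200×117×10³) + 700/(1650×71×10³) + 475/(190×108×10³) = 3.184×10⁻⁵ mm/N.
P = 2.923 / 3.184×10⁻⁵ = 91780 N = 91.78 kN, compressive.
For the aluminium segment, free thermal change = 23.4×10⁻⁶×93×700 = 1.523 mm and elastic change from P = 91780×700/(1650×71×10³) = 0.5484 mm; these oppose, so the net change is 0.975 mm (segment lengthens).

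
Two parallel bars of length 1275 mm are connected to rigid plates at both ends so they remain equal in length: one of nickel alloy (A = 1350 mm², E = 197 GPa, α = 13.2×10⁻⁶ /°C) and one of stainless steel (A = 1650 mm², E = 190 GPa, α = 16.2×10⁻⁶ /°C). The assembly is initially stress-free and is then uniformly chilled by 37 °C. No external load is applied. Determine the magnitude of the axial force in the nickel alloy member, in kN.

P ≈ 16 kN (compressive in the nickel alloy)

Equilibrium of a rigid end plate with no external load gives equal and opposite internal forces ±P in the two members. Since α_{stainless steel} > α_{nickel alloy}, cooling drives the stainless steel into tension and the nickel alloy into compression.
Compatibility of the two members (thermal + elastic change equal): (α₁ − α₂)ΔT = P·[1/(A₁E₁) + 1/(A₂E₂)].
|α₁ − α₂|·ΔT = 3×10⁻⁶ × 37 = 0.000111.
1/(A₁E₁) + 1/(A₂E₂) = 1/(1350×197×10³) + 1/(1650×190×10³) = 6.95×10⁻⁹ N⁻¹.
P = 0.000111 / 6.95×10⁻⁹ = 15970 N = 15.97 kN.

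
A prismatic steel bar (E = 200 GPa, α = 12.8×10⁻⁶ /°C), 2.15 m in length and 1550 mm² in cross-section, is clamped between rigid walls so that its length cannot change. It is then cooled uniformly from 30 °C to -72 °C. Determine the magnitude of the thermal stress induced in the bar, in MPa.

σ ≈ 261 MPa (tensile)

Because both ends are immovable the net strain is zero, and the suppressed thermal strain is αΔT = 12.8×10⁻⁶ × 102 = 1305.6×10⁻⁶.
Hence σ = E·αΔT = 200×10³ × 1305.6×10⁻⁶ = 261.1 MPa, tensile.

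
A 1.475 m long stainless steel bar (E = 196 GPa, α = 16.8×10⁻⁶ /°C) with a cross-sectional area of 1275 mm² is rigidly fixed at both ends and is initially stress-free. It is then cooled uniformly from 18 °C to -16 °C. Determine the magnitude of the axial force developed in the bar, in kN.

The ends cannot move, so σ = EαΔT = 196×10³ × 16.8×10⁻⁶ × 34 = 112 MPa.
Axial force P = σA = 112 × 1275 = 142700 N = 142.7 kN, tensile.

P ≈ 143 kN (tensile)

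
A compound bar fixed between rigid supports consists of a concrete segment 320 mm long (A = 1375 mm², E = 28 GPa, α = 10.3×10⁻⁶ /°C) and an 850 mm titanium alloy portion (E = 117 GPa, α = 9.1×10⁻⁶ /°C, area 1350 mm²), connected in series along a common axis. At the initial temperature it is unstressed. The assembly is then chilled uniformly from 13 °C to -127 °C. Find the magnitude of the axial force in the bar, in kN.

With the walls removed the bar would change length by δ_free = Σ αᵢΔT Lᵢ = 10.3×10⁻⁶×140×320 + 9.1×10⁻⁶×140×850 = 1.544 mm.
The rigid supports impose zero overall length change; the single axial force P common to all segments must satisfy P Σ Lᵢ/(AᵢEᵢ) = δ_free.
Σ Lᵢ/(AᵢEᵢ) = 320/(1375×28×10³) + 850/(1350×117×10³) = 1.369×10⁻⁵ mm/N.
So P = 1.544 / 1.369×10⁻⁵ = 112.8 kN, tensile.

P ≈ 113 kN (tensile)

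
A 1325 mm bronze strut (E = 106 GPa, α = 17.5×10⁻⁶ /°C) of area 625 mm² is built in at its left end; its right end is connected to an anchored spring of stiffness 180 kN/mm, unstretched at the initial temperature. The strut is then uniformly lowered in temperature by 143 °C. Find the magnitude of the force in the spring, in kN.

P ≈ 130 kN

The unrestrained thermal change is αΔT L = 17.5×10⁻⁶ × 143 × 1325 = 3.316 mm.
With a force P in the spring, the elastic change of the strut is PL/(AE) and that of the spring is P/k; compatibility requires their sum to equal δ_free.
So P = δ_free / [L/(AE) + 1/k] = 3.316 / [ 1325/(625×106×10³) + 1/(180×10³) ].
P = 3.316 / 2.556×10⁻⁵ = 129700 N.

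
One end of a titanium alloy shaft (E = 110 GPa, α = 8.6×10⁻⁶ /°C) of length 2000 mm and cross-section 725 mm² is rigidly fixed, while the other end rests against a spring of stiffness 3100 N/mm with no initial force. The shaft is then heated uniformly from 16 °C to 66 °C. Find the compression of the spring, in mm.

If the spring were absent the shaft would lengthen by αΔT L = 8.6×10⁻⁶ × 50 × 2000 = 0.86 mm.
With a force P in the spring, the elastic change of the shaft is PL/(AE) and that of the spring is P/k; compatibility requires their sum to equal δ_free.
P [ L/(AE) + 1/k ] = δ_free → P [ 2000/(725×110×10³) + 1/(3100) ] = 0.86.
P = 0.86 / 0.0003477 = 2474 N.
Spring compression = P/k = 2474/(3100) = 0.798 mm.

δ ≈ 0.798 mm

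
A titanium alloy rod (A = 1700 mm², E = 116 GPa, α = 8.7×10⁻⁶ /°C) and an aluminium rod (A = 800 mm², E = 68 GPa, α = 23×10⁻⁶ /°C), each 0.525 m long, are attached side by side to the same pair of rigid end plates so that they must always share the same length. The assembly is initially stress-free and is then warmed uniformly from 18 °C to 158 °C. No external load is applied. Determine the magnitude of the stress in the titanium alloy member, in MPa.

The aluminium has the larger α, so on heating it would change length more than the titanium alloy if both were free. The rigid plates force a common final length, so the aluminium is put into compression and the titanium alloy into tension, with equal and opposite forces P (no external load).
Compatibility of the two members (thermal + elastic change equal): (α₁ − α₂)ΔT = P·[1/(A₁E₁) + 1/(A₂E₂)].
|α₁ − α₂|·ΔT = 14.3×10⁻⁶ × 140 = 0.002002.
1/(A₁E₁) + 1/(A₂E₂) = 1/(1700×116×10³) + 1/(800×68×10³) = 2.345×10⁻⁸ N⁻¹.
So P = 0.002002 / 2.345×10⁻⁸ = 85.36 kN.
σ_{titanium alloy} = P/A₁ = 85360/1700 = 50.21 MPa, tensile.

σ ≈ 50.2 MPa (tensile)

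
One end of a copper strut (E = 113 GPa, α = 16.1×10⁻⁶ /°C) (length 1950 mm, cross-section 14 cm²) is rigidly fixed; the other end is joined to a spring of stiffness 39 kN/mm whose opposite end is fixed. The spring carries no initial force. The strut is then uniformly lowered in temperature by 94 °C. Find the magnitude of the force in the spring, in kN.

P ≈ 77.7 kN

If the spring were absent the strut would shorten by αΔT L = 16.1×10⁻⁶ × 94 × 1950 = 2.951 mm.
With a force P in the spring, the elastic change of the strut is PL/(AE) and that of the spring is P/k; compatibility requires their sum to equal δ_free.
So P = δ_free / [L/(AE) + 1/k] = 2.951 / [ 1950/(1400×113×10³) + 1/(39×10³) ].
P = 2.951 / 3.797×10⁻⁵ = 77730 N.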